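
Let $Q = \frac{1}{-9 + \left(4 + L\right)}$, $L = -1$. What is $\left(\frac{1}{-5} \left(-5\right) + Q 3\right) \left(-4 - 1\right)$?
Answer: $- \frac{5}{2} \approx -2.5$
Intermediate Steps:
$Q = - \frac{1}{6}$ ($Q = \frac{1}{-9 + \left(4 - 1\right)} = \frac{1}{-9 + 3} = \frac{1}{-6} = - \frac{1}{6} \approx -0.16667$)
$\left(\frac{1}{-5} \left(-5\right) + Q 3\right) \left(-4 - 1\right) = \left(\frac{1}{-5} \left(-5\right) - \frac{1}{2}\right) \left(-4 - 1\right) = \left(\left(- \frac{1}{5}\right) \left(-5\right) - \frac{1}{2}\right) \left(-4 - 1\right) = \left(1 - \frac{1}{2}\right) \left(-5\right) = \frac{1}{2} \left(-5\right) = - \frac{5}{2}$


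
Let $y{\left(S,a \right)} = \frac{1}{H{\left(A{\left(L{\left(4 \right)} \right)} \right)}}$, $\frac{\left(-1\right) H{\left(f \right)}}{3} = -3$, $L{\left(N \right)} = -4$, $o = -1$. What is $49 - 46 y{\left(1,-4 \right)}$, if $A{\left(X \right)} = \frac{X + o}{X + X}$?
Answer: $\frac{395}{9} \approx 43.889$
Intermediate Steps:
$A{\left(X \right)} = \frac{-1 + X}{2 X}$ ($A{\left(X \right)} = \frac{X - 1}{X + X} = \frac{-1 + X}{2 X}$)
$H{\left(f \right)} = 9$ ($H{\left(f \right)} = \left(-3\right) \left(-3\right) = 9$)
$y{\left(S,a \right)} = \frac{1}{9}$
$49 - 46 y{\left(1,-4 \right)} = 49 - \frac{46}{9} = \frac{395}{9}$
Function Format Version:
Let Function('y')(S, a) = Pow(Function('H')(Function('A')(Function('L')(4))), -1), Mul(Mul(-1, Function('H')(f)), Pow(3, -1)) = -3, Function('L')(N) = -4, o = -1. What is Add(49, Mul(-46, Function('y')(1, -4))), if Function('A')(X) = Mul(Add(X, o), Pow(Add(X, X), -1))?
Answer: Rational(395, 9) ≈ 43.889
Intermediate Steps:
Function('A')(X) = Mul(Rational(1, 2), Pow(X, -1), Add(-1, X)) (Function('A')(X) = Mul(Add(X, -1), Pow(Add(X, X), -1)) = Mul(Add(-1, X), Pow(Mul(2, X), -1)) = Mul(Add(-1, X), Mul(Rational(1, 2), Pow(X, -1))) = Mul(Rational(1, 2), Pow(X, -1), Add(-1, X)))
Function('H')(f) = 9 (Function('H')(f) = Mul(-3, -3) = 9)
Function('y')(S, a) = Rational(1, 9) (Function('y')(S, a) = Pow(9, -1) = Rational(1, 9))
Add(49, Mul(-46, Function('y')(1, -4))) = Add(49, Mul(-46, Rational(1, 9))) = Add(49, Rational(-46, 9)) = Rational(395, 9)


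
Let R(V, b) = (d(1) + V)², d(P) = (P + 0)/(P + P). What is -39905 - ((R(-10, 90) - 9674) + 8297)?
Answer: -154473/4 ≈ -38618.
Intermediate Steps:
d(P) = ½ (d(P) = P/((2*P)) = P*(1/(2*P)) = ½)
R(V, b) = (½ + V)²
-39905 - ((R(-10, 90) - 9674) + 8297) = -39905 - (((1 + 2*(-10))²/4 - 9674) + 8297) = -39905 - (((1 - 20)²/4 - 9674) + 8297) = -39905 - (((¼)*(-19)² - 9674) + 8297) = -39905 - (((¼)*361 - 9674) + 8297) = -39905 - ((361/4 - 9674) + 8297) = -39905 - (-38335/4 + 8297) = -39905 - 1*(-5147/4) = -39905 + 5147/4 = -154473/4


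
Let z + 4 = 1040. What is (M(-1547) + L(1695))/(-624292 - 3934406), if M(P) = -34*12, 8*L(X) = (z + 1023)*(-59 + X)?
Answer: -841315/9117396 ≈ -0.092276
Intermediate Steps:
z = 1036 (z = -4 + 1040 = 1036)
L(X) = -121481/8 + 2059*X/8 (L(X) = ((1036 + 1023)*(-59 + X))/8 = (2059*(-59 + X))/8 = (-121481 + 2059*X)/8 = -121481/8 + 2059*X/8)
M(P) = -408
(M(-1547) + L(1695))/(-624292 - 3934406) = (-408 + (-121481/8 + (2059/8)*1695))/(-624292 - 3934406) = (-408 + (-121481/8 + 3490005/8))/(-4558698) = (-408 + 842131/2)*(-1/4558698) = (841315/2)*(-1/4558698) = -841315/9117396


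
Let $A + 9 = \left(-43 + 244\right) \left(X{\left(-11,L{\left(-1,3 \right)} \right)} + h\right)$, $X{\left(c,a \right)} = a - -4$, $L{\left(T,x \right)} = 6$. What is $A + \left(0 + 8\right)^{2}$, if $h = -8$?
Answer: $457$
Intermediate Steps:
$X{\left(c,a \right)} = 4 + a$ ($X{\left(c,a \right)} = a + 4 = 4 + a$)
$A = 393$ ($A = -9 + \left(-43 + 244\right) \left(\left(4 + 6\right) - 8\right) = -9 + 201 \left(10 - 8\right) = -9 + 201 \cdot 2 = -9 + 402 = 393$)
$A + \left(0 + 8\right)^{2} = 393 + \left(0 + 8\right)^{2} = 393 + 8^{2} = 393 + 64 = 457$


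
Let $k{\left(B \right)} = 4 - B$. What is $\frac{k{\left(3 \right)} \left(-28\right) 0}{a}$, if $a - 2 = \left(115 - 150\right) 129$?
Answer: $0$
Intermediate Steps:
$a = -4513$ ($a = 2 + \left(115 - 150\right) 129 = 2 - 4515 = -4513$)
$\frac{k{\left(3 \right)} \left(-28\right) 0}{a} = \frac{\left(4 - 3\right) \left(-28\right) 0}{-4513} = \left(4 - 3\right) \left(-28\right) 0 \left(- \frac{1}{4513}\right) = 1 \left(-28\right) 0 \left(- \frac{1}{4513}\right) = \left(-28\right) 0 \left(- \frac{1}{4513}\right) = 0 \left(- \frac{1}{4513}\right) = 0$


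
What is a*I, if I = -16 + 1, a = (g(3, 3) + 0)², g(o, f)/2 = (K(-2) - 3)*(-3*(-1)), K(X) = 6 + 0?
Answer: -4860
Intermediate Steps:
K(X) = 6
g(o, f) = 18 (g(o, f) = 2*((6 - 3)*(-3*(-1))) = 2*(3*3) = 2*9 = 18)
a = 324 (a = (18 + 0)² = 18² = 324)
I = -15
a*I = 324*(-15) = -4860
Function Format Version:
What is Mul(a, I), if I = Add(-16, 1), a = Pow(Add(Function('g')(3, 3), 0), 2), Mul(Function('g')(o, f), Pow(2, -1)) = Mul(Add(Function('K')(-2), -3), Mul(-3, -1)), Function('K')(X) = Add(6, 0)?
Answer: -4860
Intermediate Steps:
Function('K')(X) = 6
Function('g')(o, f) = 18 (Function('g')(o, f) = Mul(2, Mul(Add(6, -3), Mul(-3, -1))) = Mul(2, Mul(3, 3)) = Mul(2, 9) = 18)
a = 324 (a = Pow(Add(18, 0), 2) = Pow(18, 2) = 324)
I = -15
Mul(a, I) = Mul(324, -15) = -4860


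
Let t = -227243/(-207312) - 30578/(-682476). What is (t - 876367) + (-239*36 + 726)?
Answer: -10425637761694453/11790455376 ≈ -8.8424e+5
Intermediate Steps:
t = 13452256667/11790455376 (t = -227243*(-1/207312) - 30578*(-1/682476) = 227243/207312 + 15289/341238 = 13452256667/11790455376 ≈ 1.1409)
(t - 876367) + (-239*36 + 726) = (13452256667/11790455376 - 876367) + (-239*36 + 726) = -10332752554242325/11790455376 + (-8604 + 726) = -10332752554242325/11790455376 - 7878 = -10425637761694453/11790455376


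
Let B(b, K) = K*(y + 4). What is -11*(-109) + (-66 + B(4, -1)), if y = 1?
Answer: 1128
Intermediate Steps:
B(b, K) = 5*K (B(b, K) = K*(1 + 4) = K*5 = 5*K)
-11*(-109) + (-66 + B(4, -1)) = -11*(-109) + (-66 + 5*(-1)) = 1199 + (-66 - 5) = 1199 - 71 = 1128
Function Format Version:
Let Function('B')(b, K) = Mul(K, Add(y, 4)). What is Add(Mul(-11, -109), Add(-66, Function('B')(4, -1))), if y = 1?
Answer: 1128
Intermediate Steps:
Function('B')(b, K) = Mul(5, K) (Function('B')(b, K) = Mul(K, Add(1, 4)) = Mul(K, 5) = Mul(5, K))
Add(Mul(-11, -109), Add(-66, Function('B')(4, -1))) = Add(Mul(-11, -109), Add(-66, Mul(5, -1))) = Add(1199, Add(-66, -5)) = Add(1199, -71) = 1128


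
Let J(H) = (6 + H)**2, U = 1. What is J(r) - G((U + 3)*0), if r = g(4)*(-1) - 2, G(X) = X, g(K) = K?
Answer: 0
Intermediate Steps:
r = -6 (r = 4*(-1) - 2 = -4 - 2 = -6)
J(r) - G((U + 3)*0) = (6 - 6)**2 - (1 + 3)*0 = 0**2 - 4*0 = 0 - 1*0 = 0 + 0 = 0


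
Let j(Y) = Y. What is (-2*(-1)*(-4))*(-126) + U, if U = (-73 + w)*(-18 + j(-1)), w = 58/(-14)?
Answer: 17316/7 ≈ 2473.7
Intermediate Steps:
w = -29/7 (w = 58*(-1/14) = -29/7 ≈ -4.1429)
U = 10260/7 (U = (-73 - 29/7)*(-18 - 1) = -540/7*(-19) = 10260/7 ≈ 1465.7)
(-2*(-1)*(-4))*(-126) + U = (-2*(-1)*(-4))*(-126) + 10260/7 = (2*(-4))*(-126) + 10260/7 = -8*(-126) + 10260/7 = 1008 + 10260/7 = 17316/7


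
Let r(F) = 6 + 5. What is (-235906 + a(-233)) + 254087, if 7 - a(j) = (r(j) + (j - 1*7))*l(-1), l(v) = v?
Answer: 17959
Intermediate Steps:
r(F) = 11
a(j) = 11 + j (a(j) = 7 - (11 + (j - 1*7))*(-1) = 7 - (11 + (j - 7))*(-1) = 7 - (11 + (-7 + j))*(-1) = 7 - (4 + j)*(-1) = 7 - (-4 - j) = 7 + (4 + j) = 11 + j)
(-235906 + a(-233)) + 254087 = (-235906 + (11 - 233)) + 254087 = (-235906 - 222) + 254087 = -236128 + 254087 = 17959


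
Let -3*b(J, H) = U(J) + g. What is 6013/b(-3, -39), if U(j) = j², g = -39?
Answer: 6013/10 ≈ 601.30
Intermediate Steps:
b(J, H) = 13 - J²/3 (b(J, H) = -(J² - 39)/3 = -(-39 + J²)/3 = 13 - J²/3)
6013/b(-3, -39) = 6013/(13 - ⅓*(-3)²) = 6013/(13 - ⅓*9) = 6013/(13 - 3) = 6013/10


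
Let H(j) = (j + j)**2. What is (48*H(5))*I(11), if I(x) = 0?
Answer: 0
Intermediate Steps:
H(j) = 4*j**2 (H(j) = (2*j)**2 = 4*j**2)
(48*H(5))*I(11) = (48*(4*5**2))*0 = (48*(4*25))*0 = (48*100)*0 = 4800*0 = 0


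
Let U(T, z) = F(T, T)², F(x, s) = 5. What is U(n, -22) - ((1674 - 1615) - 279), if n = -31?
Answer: 245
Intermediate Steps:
U(T, z) = 25 (U(T, z) = 5² = 25)
U(n, -22) - ((1674 - 1615) - 279) = 25 - ((1674 - 1615) - 279) = 25 - (59 - 279) = 25 - 1*(-220) = 25 + 220 = 245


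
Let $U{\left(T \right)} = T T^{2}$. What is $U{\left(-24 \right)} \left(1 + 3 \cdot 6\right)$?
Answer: $-262656$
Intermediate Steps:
$U{\left(T \right)} = T^{3}$
$U{\left(-24 \right)} \left(1 + 3 \cdot 6\right) = \left(-24\right)^{3} \left(1 + 3 \cdot 6\right) = - 13824 \left(1 + 18\right) = \left(-13824\right) 19 = -262656$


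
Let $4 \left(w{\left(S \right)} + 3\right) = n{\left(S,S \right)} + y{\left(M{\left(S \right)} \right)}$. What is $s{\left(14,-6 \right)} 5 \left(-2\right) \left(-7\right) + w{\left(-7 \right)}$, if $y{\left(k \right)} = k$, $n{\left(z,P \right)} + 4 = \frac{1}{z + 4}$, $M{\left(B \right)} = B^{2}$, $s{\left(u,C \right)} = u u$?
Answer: $\frac{82369}{6} \approx 13728.0$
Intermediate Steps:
$s{\left(u,C \right)} = u^{2}$
$n{\left(z,P \right)} = -4 + \frac{1}{4 + z}$ ($n{\left(z,P \right)} = -4 + \frac{1}{z + 4} = -4 + \frac{1}{4 + z}$)
$w{\left(S \right)} = -3 + \frac{S^{2}}{4} + \frac{-15 - 4 S}{4 \left(4 + S\right)}$ ($w{\left(S \right)} = -3 + \frac{\frac{-15 - 4 S}{4 + S} + S^{2}}{4} = -3 + \frac{S^{2} + \frac{-15 - 4 S}{4 + S}}{4} = -3 + \left(\frac{S^{2}}{4} + \frac{-15 - 4 S}{4 \left(4 + S\right)}\right) = -3 + \frac{S^{2}}{4} + \frac{-15 - 4 S}{4 \left(4 + S\right)}$)
$s{\left(14,-6 \right)} 5 \left(-2\right) \left(-7\right) + w{\left(-7 \right)} = 14^{2} \cdot 5 \left(-2\right) \left(-7\right) + \frac{-15 - -28 + \left(-12 + \left(-7\right)^{2}\right) \left(4 - 7\right)}{4 \left(4 - 7\right)} = 196 \left(\left(-10\right) \left(-7\right)\right) + \frac{-15 + 28 + \left(-12 + 49\right) \left(-3\right)}{4 \left(-3\right)} = 196 \cdot 70 + \frac{1}{4} \left(- \frac{1}{3}\right) \left(-15 + 28 + 37 \left(-3\right)\right) = 13720 + \frac{1}{4} \left(- \frac{1}{3}\right) \left(-15 + 28 - 111\right) = 13720 + \frac{1}{4} \left(- \frac{1}{3}\right) \left(-98\right) = 13720 + \frac{49}{6} = \frac{82369}{6}$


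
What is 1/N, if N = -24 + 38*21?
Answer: 1/774 ≈ 0.0012920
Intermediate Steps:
N = 774 (N = -24 + 798 = 774)
1/N = 1/774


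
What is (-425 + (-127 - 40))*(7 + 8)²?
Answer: -133200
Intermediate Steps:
(-425 + (-127 - 40))*(7 + 8)² = (-425 - 167)*15² = -592*225 = -133200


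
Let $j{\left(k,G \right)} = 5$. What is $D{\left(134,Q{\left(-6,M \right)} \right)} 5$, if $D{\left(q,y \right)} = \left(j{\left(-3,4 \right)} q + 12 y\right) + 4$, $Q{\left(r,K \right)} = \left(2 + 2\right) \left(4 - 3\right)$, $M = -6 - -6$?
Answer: $3610$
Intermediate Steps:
$M = 0$ ($M = -6 + 6 = 0$)
$Q{\left(r,K \right)} = 4$ ($Q{\left(r,K \right)} = 4 \cdot 1 = 4$)
$D{\left(q,y \right)} = 4 + 5 q + 12 y$ ($D{\left(q,y \right)} = \left(5 q + 12 y\right) + 4 = 4 + 5 q + 12 y$)
$D{\left(134,Q{\left(-6,M \right)} \right)} 5 = \left(4 + 5 \cdot 134 + 12 \cdot 4\right) 5 = \left(4 + 670 + 48\right) 5 = 722 \cdot 5 = 3610$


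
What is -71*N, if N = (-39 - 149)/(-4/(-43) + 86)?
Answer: 286982/1851 ≈ 155.04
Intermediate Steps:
N = -4042/1851 (N = -188/(-4*(-1/43) + 86) = -188/(4/43 + 86) = -188/3702/43 = -188*43/3702 = -4042/1851 ≈ -2.1837)
-71*N = -71*(-4042/1851) = 286982/1851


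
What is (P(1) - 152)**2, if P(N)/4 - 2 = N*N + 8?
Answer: 11664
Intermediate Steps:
P(N) = 40 + 4*N**2 (P(N) = 8 + 4*(N*N + 8) = 8 + 4*(N**2 + 8) = 8 + 4*(8 + N**2) = 8 + (32 + 4*N**2) = 40 + 4*N**2)
(P(1) - 152)**2 = ((40 + 4*1**2) - 152)**2 = ((40 + 4*1) - 152)**2 = ((40 + 4) - 152)**2 = (44 - 152)**2 = (-108)**2 = 11664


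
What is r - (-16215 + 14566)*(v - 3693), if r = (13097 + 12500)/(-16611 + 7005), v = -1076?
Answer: -75542387683/9606 ≈ -7.8641e+6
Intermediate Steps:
r = -25597/9606 (r = 25597/(-9606) = 25597*(-1/9606) = -25597/9606 ≈ -2.6647)
r - (-16215 + 14566)*(v - 3693) = -25597/9606 - (-16215 + 14566)*(-1076 - 3693) = -25597/9606 - (-1649)*(-4769) = -25597/9606 - 1*7864081 = -25597/9606 - 7864081 = -75542387683/9606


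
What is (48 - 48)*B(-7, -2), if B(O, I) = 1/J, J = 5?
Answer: 0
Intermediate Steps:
B(O, I) = ⅕ (B(O, I) = 1/5 = ⅕)
(48 - 48)*B(-7, -2) = (48 - 48)*(⅕) = 0*(⅕) = 0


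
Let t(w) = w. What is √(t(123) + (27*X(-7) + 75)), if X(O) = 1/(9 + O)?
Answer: 3*√94/2 ≈ 14.543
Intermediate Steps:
√(t(123) + (27*X(-7) + 75)) = √(123 + (27/(9 - 7) + 75)) = √(123 + (27/2 + 75)) = √(123 + 177/2) = √(423/2) = 3*√94/2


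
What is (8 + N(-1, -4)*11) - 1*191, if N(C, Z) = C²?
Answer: -172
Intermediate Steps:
(8 + N(-1, -4)*11) - 1*191 = (8 + (-1)²*11) - 1*191 = (8 + 1*11) - 191 = (8 + 11) - 191 = 19 - 191 = -172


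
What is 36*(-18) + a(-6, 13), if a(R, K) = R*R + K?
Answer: -599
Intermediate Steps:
a(R, K) = K + R² (a(R, K) = R² + K = K + R²)
36*(-18) + a(-6, 13) = 36*(-18) + (13 + (-6)²) = -648 + (13 + 36) = -648 + 49 = -599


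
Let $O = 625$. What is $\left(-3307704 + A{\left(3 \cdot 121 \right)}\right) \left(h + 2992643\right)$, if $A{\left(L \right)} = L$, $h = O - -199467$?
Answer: $-10559463367635$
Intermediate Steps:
$h = 200092$ ($h = 625 - -199467 = 625 + 199467 = 200092$)
$\left(-3307704 + A{\left(3 \cdot 121 \right)}\right) \left(h + 2992643\right) = \left(-3307704 + 3 \cdot 121\right) \left(200092 + 2992643\right) = \left(-3307704 + 363\right) 3192735 = \left(-3307341\right) 3192735 = -10559463367635$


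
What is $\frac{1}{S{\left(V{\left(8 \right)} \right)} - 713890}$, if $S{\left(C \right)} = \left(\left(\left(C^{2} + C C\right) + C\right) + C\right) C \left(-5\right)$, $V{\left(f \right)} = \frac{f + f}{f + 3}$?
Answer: $- \frac{1331}{950256710} \approx -1.4007 \cdot 10^{-6}$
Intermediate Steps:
$V{\left(f \right)} = \frac{2 f}{3 + f}$
$S{\left(C \right)} = - 5 C \left(2 C + 2 C^{2}\right)$ ($S{\left(C \right)} = \left(\left(\left(C^{2} + C^{2}\right) + C\right) + C\right) \left(- 5 C\right) = \left(\left(2 C^{2} + C\right) + C\right) \left(- 5 C\right) = \left(\left(C + 2 C^{2}\right) + C\right) \left(- 5 C\right) = \left(2 C + 2 C^{2}\right) \left(- 5 C\right) = - 5 C \left(2 C + 2 C^{2}\right)$)
$\frac{1}{S{\left(V{\left(8 \right)} \right)} - 713890} = \frac{1}{10 \left(2 \cdot 8 \frac{1}{3 + 8}\right)^{2} \left(-1 - 2 \cdot 8 \frac{1}{3 + 8}\right) - 713890} = \frac{1}{10 \left(2 \cdot 8 \cdot \frac{1}{11}\right)^{2} \left(-1 - 2 \cdot 8 \cdot \frac{1}{11}\right) - 713890} = \frac{1}{10 \left(\frac{16}{11}\right)^{2} \left(-1 - \frac{16}{11}\right) - 713890} = \frac{1}{10 \cdot \frac{256}{121} \left(-1 - \frac{16}{11}\right) - 713890} = \frac{1}{10 \cdot \frac{256}{121} \left(- \frac{27}{11}\right) - 713890} = \frac{1}{- \frac{69120}{1331} - 713890} = \frac{1}{- \frac{950256710}{1331}} = - \frac{1331}{950256710}$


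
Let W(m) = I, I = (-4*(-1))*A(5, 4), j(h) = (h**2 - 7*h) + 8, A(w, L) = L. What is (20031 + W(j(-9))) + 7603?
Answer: 27650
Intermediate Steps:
j(h) = 8 + h**2 - 7*h
I = 16 (I = -4*(-1)*4 = 4*4 = 16)
W(m) = 16
(20031 + W(j(-9))) + 7603 = (20031 + 16) + 7603 = 20047 + 7603 = 27650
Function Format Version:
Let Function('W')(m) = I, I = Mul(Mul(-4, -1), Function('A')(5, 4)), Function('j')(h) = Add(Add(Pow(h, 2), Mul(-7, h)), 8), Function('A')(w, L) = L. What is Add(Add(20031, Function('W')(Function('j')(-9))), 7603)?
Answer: 27650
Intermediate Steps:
Function('j')(h) = Add(8, Pow(h, 2), Mul(-7, h))
I = 16 (I = Mul(Mul(-4, -1), 4) = Mul(4, 4) = 16)
Function('W')(m) = 16
Add(Add(20031, Function('W')(Function('j')(-9))), 7603) = Add(Add(20031, 16), 7603) = Add(20047, 7603) = 27650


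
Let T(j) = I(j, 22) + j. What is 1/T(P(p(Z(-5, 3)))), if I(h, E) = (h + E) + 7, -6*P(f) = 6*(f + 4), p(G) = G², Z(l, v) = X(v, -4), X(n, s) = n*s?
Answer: -1/267 ≈ -0.0037453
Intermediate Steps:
Z(l, v) = -4*v (Z(l, v) = v*(-4) = -4*v)
P(f) = -4 - f (P(f) = -(f + 4) = -(4 + f) = -(24 + 6*f)/6 = -4 - f)
I(h, E) = 7 + E + h (I(h, E) = (E + h) + 7 = 7 + E + h)
T(j) = 29 + 2*j (T(j) = (7 + 22 + j) + j = (29 + j) + j = 29 + 2*j)
1/T(P(p(Z(-5, 3)))) = 1/(29 + 2*(-4 - (-4*3)²)) = 1/(29 + 2*(-4 - 1*(-12)²)) = 1/(29 + 2*(-4 - 1*144)) = 1/(29 + 2*(-4 - 144)) = 1/(29 + 2*(-148)) = 1/(29 - 296) = 1/(-267) = -1/267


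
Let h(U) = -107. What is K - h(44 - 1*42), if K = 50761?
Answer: 50868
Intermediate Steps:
K - h(44 - 1*42) = 50761 - 1*(-107) = 50761 + 107 = 50868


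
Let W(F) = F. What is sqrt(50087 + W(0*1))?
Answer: sqrt(50087) ≈ 223.80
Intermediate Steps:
sqrt(50087 + W(0*1)) = sqrt(50087 + 0*1) = sqrt(50087 + 0) = sqrt(50087)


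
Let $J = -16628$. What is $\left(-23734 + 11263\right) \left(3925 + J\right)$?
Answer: $158419113$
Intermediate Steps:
$\left(-23734 + 11263\right) \left(3925 + J\right) = \left(-23734 + 11263\right) \left(3925 - 16628\right) = \left(-12471\right) \left(-12703\right) = 158419113$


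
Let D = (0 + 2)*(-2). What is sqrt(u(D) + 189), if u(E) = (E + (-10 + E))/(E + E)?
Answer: 3*sqrt(85)/2 ≈ 13.829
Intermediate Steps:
D = -4 (D = 2*(-2) = -4)
u(E) = (-10 + 2*E)/(2*E) (u(E) = (-10 + 2*E)/((2*E)) = (-10 + 2*E)*(1/(2*E)) = (-10 + 2*E)/(2*E))
sqrt(u(D) + 189) = sqrt((-5 - 4)/(-4) + 189) = sqrt(-1/4*(-9) + 189) = sqrt(9/4 + 189) = sqrt(765/4) = 3*sqrt(85)/2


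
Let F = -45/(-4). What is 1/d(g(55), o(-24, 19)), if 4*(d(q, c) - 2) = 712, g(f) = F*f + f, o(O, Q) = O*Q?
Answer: 1/180 ≈ 0.0055556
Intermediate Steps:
F = 45/4 (F = -45*(-¼) = 45/4 ≈ 11.250)
g(f) = 49*f/4 (g(f) = 45*f/4 + f = 49*f/4)
d(q, c) = 180 (d(q, c) = 2 + (¼)*712 = 2 + 178 = 180)
1/d(g(55), o(-24, 19)) = 1/180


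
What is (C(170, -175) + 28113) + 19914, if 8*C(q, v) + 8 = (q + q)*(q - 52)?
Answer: 53041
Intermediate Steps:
C(q, v) = -1 + q*(-52 + q)/4 (C(q, v) = -1 + ((q + q)*(q - 52))/8 = -1 + ((2*q)*(-52 + q))/8 = -1 + (2*q*(-52 + q))/8 = -1 + q*(-52 + q)/4)
(C(170, -175) + 28113) + 19914 = ((-1 - 13*170 + (¼)*170²) + 28113) + 19914 = ((-1 - 2210 + (¼)*28900) + 28113) + 19914 = ((-1 - 2210 + 7225) + 28113) + 19914 = (5014 + 28113) + 19914 = 33127 + 19914 = 53041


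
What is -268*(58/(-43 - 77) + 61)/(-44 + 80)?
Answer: -243277/540 ≈ -450.51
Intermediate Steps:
-268*(58/(-43 - 77) + 61)/(-44 + 80) = -268*(58/(-120) + 61)/36 = -268*(58*(-1/120) + 61)/36 = -268*(-29/60 + 61)/36 = -243277/(15*36) = -268*3631/2160 = -243277/540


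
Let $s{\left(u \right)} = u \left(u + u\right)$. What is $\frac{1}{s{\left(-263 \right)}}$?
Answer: $\frac{1}{138338} \approx 7.2287 \cdot 10^{-6}$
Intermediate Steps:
$s{\left(u \right)} = 2 u^{2}$ ($s{\left(u \right)} = u 2 u = 2 u^{2}$)
$\frac{1}{s{\left(-263 \right)}} = \frac{1}{2 \left(-263\right)^{2}} = \frac{1}{2 \cdot 69169} = \frac{1}{138338}$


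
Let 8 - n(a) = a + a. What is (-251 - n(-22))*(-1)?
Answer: 303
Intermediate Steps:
n(a) = 8 - 2*a (n(a) = 8 - (a + a) = 8 - 2*a)
(-251 - n(-22))*(-1) = (-251 - (8 - 2*(-22)))*(-1) = (-251 - (8 + 44))*(-1) = (-251 - 1*52)*(-1) = (-251 - 52)*(-1) = -303*(-1) = 303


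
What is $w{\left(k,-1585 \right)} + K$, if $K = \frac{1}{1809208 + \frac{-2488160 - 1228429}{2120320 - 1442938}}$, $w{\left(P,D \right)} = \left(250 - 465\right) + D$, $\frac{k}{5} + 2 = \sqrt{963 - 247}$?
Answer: $- \frac{735312729894406}{408507072289} \approx -1800.0$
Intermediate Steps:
$k = -10 + 10 \sqrt{179}$ ($k = -10 + 5 \sqrt{963 - 247} = -10 + 5 \sqrt{716} = -10 + 5 \cdot 2 \sqrt{179} = -10 + 10 \sqrt{179} \approx 123.79$)
$w{\left(P,D \right)} = -215 + D$
$K = \frac{225794}{408507072289}$ ($K = \frac{1}{1809208 - \frac{3716589}{677382}} = \frac{1}{1809208 - \frac{1238863}{225794}} = \frac{1}{\frac{408507072289}{225794}} = \frac{225794}{408507072289} \approx 5.5273 \cdot 10^{-7}$)
$w{\left(k,-1585 \right)} + K = \left(-215 - 1585\right) + \frac{225794}{408507072289} = -1800 + \frac{225794}{408507072289} = - \frac{735312729894406}{408507072289}$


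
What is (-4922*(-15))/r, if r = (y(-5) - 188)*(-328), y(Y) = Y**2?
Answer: 36915/26732 ≈ 1.3809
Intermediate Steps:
r = 53464 (r = ((-5)**2 - 188)*(-328) = (25 - 188)*(-328) = -163*(-328) = 53464)
(-4922*(-15))/r = -4922*(-15)/53464 = 73830*(1/53464) = 36915/26732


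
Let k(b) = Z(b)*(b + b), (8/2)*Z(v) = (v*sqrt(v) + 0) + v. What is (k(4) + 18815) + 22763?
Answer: 41602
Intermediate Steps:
Z(v) = v/4 + v**(3/2)/4 (Z(v) = ((v*sqrt(v) + 0) + v)/4 = ((v**(3/2) + 0) + v)/4 = (v**(3/2) + v)/4 = (v + v**(3/2))/4 = v/4 + v**(3/2)/4)
k(b) = 2*b*(b/4 + b**(3/2)/4) (k(b) = (b/4 + b**(3/2)/4)*(b + b) = (b/4 + b**(3/2)/4)*(2*b) = 2*b*(b/4 + b**(3/2)/4))
(k(4) + 18815) + 22763 = ((1/2)*4*(4 + 4**(3/2)) + 18815) + 22763 = ((1/2)*4*(4 + 8) + 18815) + 22763 = ((1/2)*4*12 + 18815) + 22763 = (24 + 18815) + 22763 = 18839 + 22763 = 41602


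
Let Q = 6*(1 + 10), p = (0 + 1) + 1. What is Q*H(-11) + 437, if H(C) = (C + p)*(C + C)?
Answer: 13505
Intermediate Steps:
p = 2 (p = 1 + 1 = 2)
Q = 66 (Q = 6*11 = 66)
H(C) = 2*C*(2 + C) (H(C) = (C + 2)*(C + C) = (2 + C)*(2*C) = 2*C*(2 + C))
Q*H(-11) + 437 = 66*(2*(-11)*(2 - 11)) + 437 = 66*(2*(-11)*(-9)) + 437 = 66*198 + 437 = 13068 + 437 = 13505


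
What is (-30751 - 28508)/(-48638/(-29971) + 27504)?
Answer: -1776051489/824371022 ≈ -2.1544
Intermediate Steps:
(-30751 - 28508)/(-48638/(-29971) + 27504) = -59259/(-48638*(-1/29971) + 27504) = -59259/(48638/29971 + 27504) = -59259/824371022/29971 = -59259*29971/824371022 = -1776051489/824371022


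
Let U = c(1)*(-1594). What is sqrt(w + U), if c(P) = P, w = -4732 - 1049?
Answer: 5*I*sqrt(295) ≈ 85.878*I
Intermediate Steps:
w = -5781
U = -1594 (U = 1*(-1594) = -1594)
sqrt(w + U) = sqrt(-5781 - 1594) = sqrt(-7375) = 5*I*sqrt(295)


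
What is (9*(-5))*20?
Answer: -900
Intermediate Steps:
(9*(-5))*20 = -45*20 = -900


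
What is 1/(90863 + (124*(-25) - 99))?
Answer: 1/87664 ≈ 1.1407e-5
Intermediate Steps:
1/(90863 + (124*(-25) - 99)) = 1/(90863 + (-3100 - 99)) = 1/(90863 - 3199) = 1/87664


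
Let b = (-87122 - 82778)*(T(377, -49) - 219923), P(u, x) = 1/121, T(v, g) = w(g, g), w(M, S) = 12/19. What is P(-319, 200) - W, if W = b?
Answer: -85901699097481/2299 ≈ -3.7365e+10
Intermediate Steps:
w(M, S) = 12/19 (w(M, S) = 12*(1/19) = 12/19)
T(v, g) = 12/19
P(u, x) = 1/121
b = 709931397500/19 (b = (-87122 - 82778)*(12/19 - 219923) = -169900*(-4178525/19) = 709931397500/19 ≈ 3.7365e+10)
W = 709931397500/19 ≈ 3.7365e+10
P(-319, 200) - W = 1/121 - 1*709931397500/19 = 1/121 - 709931397500/19 = -85901699097481/2299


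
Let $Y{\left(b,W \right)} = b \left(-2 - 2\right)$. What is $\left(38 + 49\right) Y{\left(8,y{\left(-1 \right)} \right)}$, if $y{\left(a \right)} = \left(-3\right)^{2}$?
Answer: $-2784$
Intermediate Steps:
$y{\left(a \right)} = 9$
$Y{\left(b,W \right)} = - 4 b$ ($Y{\left(b,W \right)} = b \left(-4\right) = - 4 b$)
$\left(38 + 49\right) Y{\left(8,y{\left(-1 \right)} \right)} = \left(38 + 49\right) \left(\left(-4\right) 8\right) = 87 \left(-32\right) = -2784$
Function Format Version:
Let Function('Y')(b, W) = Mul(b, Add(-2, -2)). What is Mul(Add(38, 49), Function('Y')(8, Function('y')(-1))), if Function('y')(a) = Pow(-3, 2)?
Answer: -2784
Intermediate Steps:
Function('y')(a) = 9
Function('Y')(b, W) = Mul(-4, b) (Function('Y')(b, W) = Mul(b, -4) = Mul(-4, b))
Mul(Add(38, 49), Function('Y')(8, Function('y')(-1))) = Mul(Add(38, 49), Mul(-4, 8)) = Mul(87, -32) = -2784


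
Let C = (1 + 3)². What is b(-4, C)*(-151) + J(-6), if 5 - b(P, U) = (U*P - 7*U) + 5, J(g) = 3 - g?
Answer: -26567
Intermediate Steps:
C = 16 (C = 4² = 16)
b(P, U) = 7*U - P*U (b(P, U) = 5 - ((U*P - 7*U) + 5) = 5 - ((P*U - 7*U) + 5) = 5 - ((-7*U + P*U) + 5) = 5 - (5 - 7*U + P*U) = 5 + (-5 + 7*U - P*U) = 7*U - P*U)
b(-4, C)*(-151) + J(-6) = (16*(7 - 1*(-4)))*(-151) + (3 - 1*(-6)) = (16*(7 + 4))*(-151) + (3 + 6) = (16*11)*(-151) + 9 = 176*(-151) + 9 = -26576 + 9 = -26567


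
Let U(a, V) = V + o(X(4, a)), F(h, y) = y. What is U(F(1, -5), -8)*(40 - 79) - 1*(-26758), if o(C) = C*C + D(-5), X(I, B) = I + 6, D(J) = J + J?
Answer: 23560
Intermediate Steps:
D(J) = 2*J
X(I, B) = 6 + I
o(C) = -10 + C² (o(C) = C*C + 2*(-5) = C² - 10 = -10 + C²)
U(a, V) = 90 + V (U(a, V) = V + (-10 + (6 + 4)²) = V + (-10 + 10²) = V + (-10 + 100) = V + 90 = 90 + V)
U(F(1, -5), -8)*(40 - 79) - 1*(-26758) = (90 - 8)*(40 - 79) - 1*(-26758) = 82*(-39) + 26758 = -3198 + 26758 = 23560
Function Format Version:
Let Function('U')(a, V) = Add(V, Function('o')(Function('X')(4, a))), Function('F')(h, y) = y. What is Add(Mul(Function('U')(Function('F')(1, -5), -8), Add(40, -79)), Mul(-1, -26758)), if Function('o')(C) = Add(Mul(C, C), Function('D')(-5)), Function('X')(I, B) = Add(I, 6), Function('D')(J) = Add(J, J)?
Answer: 23560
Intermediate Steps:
Function('D')(J) = Mul(2, J)
Function('X')(I, B) = Add(6, I)
Function('o')(C) = Add(-10, Pow(C, 2)) (Function('o')(C) = Add(Mul(C, C), Mul(2, -5)) = Add(Pow(C, 2), -10) = Add(-10, Pow(C, 2)))
Function('U')(a, V) = Add(90, V) (Function('U')(a, V) = Add(V, Add(-10, Pow(Add(6, 4), 2))) = Add(V, Add(-10, Pow(10, 2))) = Add(V, Add(-10, 100)) = Add(V, 90) = Add(90, V))
Add(Mul(Function('U')(Function('F')(1, -5), -8), Add(40, -79)), Mul(-1, -26758)) = Add(Mul(Add(90, -8), Add(40, -79)), Mul(-1, -26758)) = Add(Mul(82, -39), 26758) = Add(-3198, 26758) = 23560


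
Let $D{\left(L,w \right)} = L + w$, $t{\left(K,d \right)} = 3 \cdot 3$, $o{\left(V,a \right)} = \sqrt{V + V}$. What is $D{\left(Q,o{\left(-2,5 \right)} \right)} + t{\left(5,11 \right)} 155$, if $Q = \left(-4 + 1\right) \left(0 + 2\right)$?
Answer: $1389 + 2 i \approx 1389.0 + 2.0 i$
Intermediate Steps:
$o{\left(V,a \right)} = \sqrt{2} \sqrt{V}$ ($o{\left(V,a \right)} = \sqrt{2 V} = \sqrt{2} \sqrt{V}$)
$Q = -6$ ($Q = \left(-3\right) 2 = -6$)
$t{\left(K,d \right)} = 9$
$D{\left(Q,o{\left(-2,5 \right)} \right)} + t{\left(5,11 \right)} 155 = \left(-6 + \sqrt{2} \sqrt{-2}\right) + 9 \cdot 155 = \left(-6 + \sqrt{2} i \sqrt{2}\right) + 1395 = \left(-6 + 2 i\right) + 1395 = 1389 + 2 i$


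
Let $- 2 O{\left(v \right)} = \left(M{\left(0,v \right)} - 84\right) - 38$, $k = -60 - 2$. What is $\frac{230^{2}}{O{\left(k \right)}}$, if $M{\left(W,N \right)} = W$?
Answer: $\frac{52900}{61} \approx 867.21$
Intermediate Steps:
$k = -62$
$O{\left(v \right)} = 61$ ($O{\left(v \right)} = - \frac{\left(0 - 84\right) - 38}{2} = - \frac{-84 - 38}{2} = \left(- \frac{1}{2}\right) \left(-122\right) = 61$)
$\frac{230^{2}}{O{\left(k \right)}} = \frac{230^{2}}{61} = 52900 \cdot \frac{1}{61} = \frac{52900}{61}$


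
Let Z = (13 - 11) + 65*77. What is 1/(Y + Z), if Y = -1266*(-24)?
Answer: 1/35391 ≈ 2.8256e-5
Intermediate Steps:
Y = 30384
Z = 5007 (Z = 2 + 5005 = 5007)
1/(Y + Z) = 1/(30384 + 5007) = 1/35391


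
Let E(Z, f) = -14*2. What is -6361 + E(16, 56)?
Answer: -6389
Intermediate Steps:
E(Z, f) = -28
-6361 + E(16, 56) = -6361 - 28 = -6389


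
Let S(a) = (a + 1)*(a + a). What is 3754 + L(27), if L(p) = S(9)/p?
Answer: 11282/3 ≈ 3760.7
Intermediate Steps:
S(a) = 2*a*(1 + a) (S(a) = (1 + a)*(2*a) = 2*a*(1 + a))
L(p) = 180/p (L(p) = (2*9*(1 + 9))/p = (2*9*10)/p = 180/p)
3754 + L(27) = 3754 + 180/27 = 3754 + 180*(1/27) = 3754 + 20/3 = 11282/3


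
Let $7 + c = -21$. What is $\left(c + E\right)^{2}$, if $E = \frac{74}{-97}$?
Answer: $\frac{7784100}{9409} \approx 827.3$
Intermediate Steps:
$c = -28$ ($c = -7 - 21 = -28$)
$E = - \frac{74}{97}$ ($E = 74 \left(- \frac{1}{97}\right) = - \frac{74}{97} \approx -0.76289$)
$\left(c + E\right)^{2} = \left(-28 - \frac{74}{97}\right)^{2} = \left(- \frac{2790}{97}\right)^{2} = \frac{7784100}{9409}$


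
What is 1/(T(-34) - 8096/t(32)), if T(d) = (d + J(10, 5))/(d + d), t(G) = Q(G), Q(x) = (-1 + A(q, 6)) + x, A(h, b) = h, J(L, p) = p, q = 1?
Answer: -68/17175 ≈ -0.0039592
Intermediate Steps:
Q(x) = x (Q(x) = (-1 + 1) + x = 0 + x = x)
t(G) = G
T(d) = (5 + d)/(2*d) (T(d) = (d + 5)/(d + d) = (5 + d)/((2*d)) = (5 + d)*(1/(2*d)) = (5 + d)/(2*d))
1/(T(-34) - 8096/t(32)) = 1/((½)*(5 - 34)/(-34) - 8096/32) = 1/((½)*(-1/34)*(-29) - 8096*1/32) = 1/(29/68 - 253) = 1/(-17175/68) = -68/17175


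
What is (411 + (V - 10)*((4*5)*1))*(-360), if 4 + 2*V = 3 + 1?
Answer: -75960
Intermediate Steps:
V = 0 (V = -2 + (3 + 1)/2 = -2 + (½)*4 = -2 + 2 = 0)
(411 + (V - 10)*((4*5)*1))*(-360) = (411 + (0 - 10)*((4*5)*1))*(-360) = (411 - 200)*(-360) = 211*(-360) = -75960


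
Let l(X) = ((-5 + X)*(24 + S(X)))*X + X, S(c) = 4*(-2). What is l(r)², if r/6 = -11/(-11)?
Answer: 10404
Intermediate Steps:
S(c) = -8
r = 6 (r = 6*(-11/(-11)) = 6*(-11*(-1/11)) = 6*1 = 6)
l(X) = X + X*(-80 + 16*X) (l(X) = ((-5 + X)*(24 - 8))*X + X = ((-5 + X)*16)*X + X = (-80 + 16*X)*X + X = X*(-80 + 16*X) + X = X + X*(-80 + 16*X))
l(r)² = (6*(-79 + 16*6))² = (6*(-79 + 96))² = (6*17)² = 102² = 10404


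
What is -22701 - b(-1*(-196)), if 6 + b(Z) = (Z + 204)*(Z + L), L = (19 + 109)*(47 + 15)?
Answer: -3275495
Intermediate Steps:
L = 7936 (L = 128*62 = 7936)
b(Z) = -6 + (204 + Z)*(7936 + Z) (b(Z) = -6 + (Z + 204)*(Z + 7936) = -6 + (204 + Z)*(7936 + Z))
-22701 - b(-1*(-196)) = -22701 - (1618938 + (-1*(-196))² + 8140*(-1*(-196))) = -22701 - (1618938 + 196² + 8140*196) = -22701 - (1618938 + 38416 + 1595440) = -22701 - 1*3252794 = -22701 - 3252794 = -3275495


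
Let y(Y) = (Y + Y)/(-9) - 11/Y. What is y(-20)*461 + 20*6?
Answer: 436039/180 ≈ 2422.4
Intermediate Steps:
y(Y) = -11/Y - 2*Y/9 (y(Y) = (2*Y)*(-⅑) - 11/Y = -2*Y/9 - 11/Y = -11/Y - 2*Y/9)
y(-20)*461 + 20*6 = (-11/(-20) - 2/9*(-20))*461 + 20*6 = (-11*(-1/20) + 40/9)*461 + 120 = (11/20 + 40/9)*461 + 120 = (899/180)*461 + 120 = 414439/180 + 120 = 436039/180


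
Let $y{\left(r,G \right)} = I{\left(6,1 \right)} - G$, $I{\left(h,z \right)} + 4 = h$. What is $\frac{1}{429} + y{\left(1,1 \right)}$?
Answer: $\frac{430}{429} \approx 1.0023$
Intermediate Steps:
$I{\left(h,z \right)} = -4 + h$
$y{\left(r,G \right)} = 2 - G$ ($y{\left(r,G \right)} = \left(-4 + 6\right) - G = 2 - G$)
$\frac{1}{429} + y{\left(1,1 \right)} = \frac{1}{429} + \left(2 - 1\right) = \frac{1}{429} + 1 = \frac{430}{429}$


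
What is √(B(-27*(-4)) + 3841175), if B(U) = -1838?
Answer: 3*√426593 ≈ 1959.4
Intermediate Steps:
√(B(-27*(-4)) + 3841175) = √(-1838 + 3841175) = √3839337 = 3*√426593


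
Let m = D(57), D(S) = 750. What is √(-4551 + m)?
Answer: I*√3801 ≈ 61.652*I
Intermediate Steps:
m = 750
√(-4551 + m) = √(-4551 + 750) = √(-3801) = I*√3801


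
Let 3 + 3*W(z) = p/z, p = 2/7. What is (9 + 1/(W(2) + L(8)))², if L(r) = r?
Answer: 1830609/21904 ≈ 83.574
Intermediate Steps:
p = 2/7 (p = 2*(⅐) = 2/7 ≈ 0.28571)
W(z) = -1 + 2/(21*z) (W(z) = -1 + (2/(7*z))/3 = -1 + 2/(21*z))
(9 + 1/(W(2) + L(8)))² = (9 + 1/((2/21 - 1*2)/2 + 8))² = (9 + 1/((2/21 - 2)/2 + 8))² = (9 + 1/((½)*(-40/21) + 8))² = (9 + 1/(-20/21 + 8))² = (9 + 1/(148/21))² = (9 + 21/148)² = (1353/148)² = 1830609/21904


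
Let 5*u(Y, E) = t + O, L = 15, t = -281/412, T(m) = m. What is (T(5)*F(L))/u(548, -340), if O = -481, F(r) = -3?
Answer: 10300/66151 ≈ 0.15570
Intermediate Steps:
t = -281/412 (t = -281*1/412 = -281/412 ≈ -0.68204)
u(Y, E) = -198453/2060 (u(Y, E) = (-281/412 - 481)/5 = (⅕)*(-198453/412) = -198453/2060)
(T(5)*F(L))/u(548, -340) = (5*(-3))/(-198453/2060) = -15*(-2060/198453) = 10300/66151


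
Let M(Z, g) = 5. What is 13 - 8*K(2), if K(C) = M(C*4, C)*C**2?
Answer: -147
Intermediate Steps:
K(C) = 5*C**2
13 - 8*K(2) = 13 - 40*2**2 = 13 - 40*4 = 13 - 8*20 = 13 - 160 = -147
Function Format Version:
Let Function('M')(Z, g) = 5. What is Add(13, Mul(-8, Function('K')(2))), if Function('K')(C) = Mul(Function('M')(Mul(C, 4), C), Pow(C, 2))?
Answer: -147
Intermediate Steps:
Function('K')(C) = Mul(5, Pow(C, 2))
Add(13, Mul(-8, Function('K')(2))) = Add(13, Mul(-8, Mul(5, Pow(2, 2)))) = Add(13, Mul(-8, Mul(5, 4))) = Add(13, Mul(-8, 20)) = Add(13, -160) = -147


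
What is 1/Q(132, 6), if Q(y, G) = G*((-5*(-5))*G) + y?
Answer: 1/1032 ≈ 0.00096899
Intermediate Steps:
Q(y, G) = y + 25*G² (Q(y, G) = G*(25*G) + y = 25*G² + y = y + 25*G²)
1/Q(132, 6) = 1/(132 + 25*6²) = 1/(132 + 25*36) = 1/(132 + 900) = 1/1032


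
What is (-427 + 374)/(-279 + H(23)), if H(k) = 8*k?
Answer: 53/95 ≈ 0.55789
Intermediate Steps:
(-427 + 374)/(-279 + H(23)) = (-427 + 374)/(-279 + 8*23) = -53/(-279 + 184) = -53/(-95) = -53*(-1/95) = 53/95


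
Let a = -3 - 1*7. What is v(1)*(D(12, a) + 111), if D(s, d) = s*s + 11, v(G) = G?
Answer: 266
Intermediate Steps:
a = -10 (a = -3 - 7 = -10)
D(s, d) = 11 + s² (D(s, d) = s² + 11 = 11 + s²)
v(1)*(D(12, a) + 111) = 1*((11 + 12²) + 111) = 1*((11 + 144) + 111) = 1*(155 + 111) = 1*266 = 266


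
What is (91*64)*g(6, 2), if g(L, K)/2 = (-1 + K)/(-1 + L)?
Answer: 11648/5 ≈ 2329.6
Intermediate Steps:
g(L, K) = 2*(-1 + K)/(-1 + L) (g(L, K) = 2*((-1 + K)/(-1 + L)) = 2*(-1 + K)/(-1 + L))
(91*64)*g(6, 2) = (91*64)*(2*(-1 + 2)/(-1 + 6)) = 5824*(2*1/5) = 5824*(2*(1/5)*1) = 5824*(2/5) = 11648/5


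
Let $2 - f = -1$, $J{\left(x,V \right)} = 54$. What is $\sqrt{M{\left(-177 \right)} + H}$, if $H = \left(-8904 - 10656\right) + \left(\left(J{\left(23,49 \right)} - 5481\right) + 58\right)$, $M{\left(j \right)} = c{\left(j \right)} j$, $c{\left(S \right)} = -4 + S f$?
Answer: $\sqrt{69766} \approx 264.13$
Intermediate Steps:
$f = 3$ ($f = 2 - -1 = 2 + 1 = 3$)
$c{\left(S \right)} = -4 + 3 S$ ($c{\left(S \right)} = -4 + S 3 = -4 + 3 S$)
$M{\left(j \right)} = j \left(-4 + 3 j\right)$ ($M{\left(j \right)} = \left(-4 + 3 j\right) j = j \left(-4 + 3 j\right)$)
$H = -24929$ ($H = \left(-8904 - 10656\right) + \left(\left(54 - 5481\right) + 58\right) = -19560 + \left(-5427 + 58\right) = -19560 - 5369 = -24929$)
$\sqrt{M{\left(-177 \right)} + H} = \sqrt{- 177 \left(-4 + 3 \left(-177\right)\right) - 24929} = \sqrt{- 177 \left(-4 - 531\right) - 24929} = \sqrt{\left(-177\right) \left(-535\right) - 24929} = \sqrt{94695 - 24929} = \sqrt{69766}$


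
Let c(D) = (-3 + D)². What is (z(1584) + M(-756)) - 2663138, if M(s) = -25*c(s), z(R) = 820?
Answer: -17064343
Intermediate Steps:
M(s) = -25*(-3 + s)²
(z(1584) + M(-756)) - 2663138 = (820 - 25*(-3 - 756)²) - 2663138 = (820 - 25*(-759)²) - 2663138 = (820 - 25*576081) - 2663138 = (820 - 14402025) - 2663138 = -14401205 - 2663138 = -17064343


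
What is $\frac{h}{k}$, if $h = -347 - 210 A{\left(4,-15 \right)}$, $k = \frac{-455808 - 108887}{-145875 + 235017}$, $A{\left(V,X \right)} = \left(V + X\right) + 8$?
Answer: $- \frac{25227186}{564695} \approx -44.674$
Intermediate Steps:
$A{\left(V,X \right)} = 8 + V + X$
$k = - \frac{564695}{89142} \approx -6.3348$
$h = 283$ ($h = -347 - 210 \left(8 + 4 - 15\right) = -347 - -630 = -347 + 630 = 283$)
$\frac{h}{k} = \frac{283}{- \frac{564695}{89142}} = 283 \left(- \frac{89142}{564695}\right) = - \frac{25227186}{564695}$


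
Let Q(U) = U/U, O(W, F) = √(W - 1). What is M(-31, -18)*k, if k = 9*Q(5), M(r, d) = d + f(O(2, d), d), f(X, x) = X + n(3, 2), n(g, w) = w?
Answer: -135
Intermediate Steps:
O(W, F) = √(-1 + W)
f(X, x) = 2 + X (f(X, x) = X + 2 = 2 + X)
Q(U) = 1
M(r, d) = 3 + d (M(r, d) = d + (2 + √(-1 + 2)) = d + (2 + √1) = d + (2 + 1) = d + 3 = 3 + d)
k = 9 (k = 9*1 = 9)
M(-31, -18)*k = (3 - 18)*9 = -15*9 = -135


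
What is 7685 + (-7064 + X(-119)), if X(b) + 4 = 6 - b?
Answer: 742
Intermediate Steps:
X(b) = 2 - b (X(b) = -4 + (6 - b) = 2 - b)
7685 + (-7064 + X(-119)) = 7685 + (-7064 + (2 - 1*(-119))) = 7685 + (-7064 + (2 + 119)) = 7685 + (-7064 + 121) = 7685 - 6943 = 742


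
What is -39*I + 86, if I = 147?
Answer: -5647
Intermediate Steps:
-39*I + 86 = -39*147 + 86 = -5733 + 86 = -5647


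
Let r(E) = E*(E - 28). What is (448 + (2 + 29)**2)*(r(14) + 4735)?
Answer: 6395451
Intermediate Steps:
r(E) = E*(-28 + E)
(448 + (2 + 29)**2)*(r(14) + 4735) = (448 + (2 + 29)**2)*(14*(-28 + 14) + 4735) = (448 + 31**2)*(14*(-14) + 4735) = (448 + 961)*(-196 + 4735) = 1409*4539 = 6395451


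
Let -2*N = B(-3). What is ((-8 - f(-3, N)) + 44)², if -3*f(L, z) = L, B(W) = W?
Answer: 1225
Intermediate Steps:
N = 3/2 (N = -½*(-3) = 3/2 ≈ 1.5000)
f(L, z) = -L/3
((-8 - f(-3, N)) + 44)² = ((-8 - (-1)*(-3)/3) + 44)² = ((-8 - 1*1) + 44)² = ((-8 - 1) + 44)² = (-9 + 44)² = 35² = 1225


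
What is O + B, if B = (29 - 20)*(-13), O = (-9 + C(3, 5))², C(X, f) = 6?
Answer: -108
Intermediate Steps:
O = 9 (O = (-9 + 6)² = (-3)² = 9)
B = -117 (B = 9*(-13) = -117)
O + B = 9 - 117 = -108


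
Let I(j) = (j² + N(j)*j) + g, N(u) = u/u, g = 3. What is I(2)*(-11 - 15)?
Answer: -234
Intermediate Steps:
N(u) = 1
I(j) = 3 + j + j² (I(j) = (j² + 1*j) + 3 = (j² + j) + 3 = (j + j²) + 3 = 3 + j + j²)
I(2)*(-11 - 15) = (3 + 2 + 2²)*(-11 - 15) = (3 + 2 + 4)*(-26) = 9*(-26) = -234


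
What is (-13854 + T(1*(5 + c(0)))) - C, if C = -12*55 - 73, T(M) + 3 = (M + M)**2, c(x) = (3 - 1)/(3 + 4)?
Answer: -637600/49 ≈ -13012.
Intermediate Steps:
c(x) = 2/7
T(M) = -3 + 4*M**2 (T(M) = -3 + (M + M)**2 = -3 + (2*M)**2 = -3 + 4*M**2)
C = -733 (C = -660 - 73 = -733)
(-13854 + T(1*(5 + c(0)))) - C = (-13854 + (-3 + 4*(1*(5 + 2/7))**2)) - 1*(-733) = (-13854 + (-3 + 4*(1*(37/7))**2)) + 733 = (-13854 + (-3 + 4*(37/7)**2)) + 733 = (-13854 + (-3 + 4*(1369/49))) + 733 = (-13854 + (-3 + 5476/49)) + 733 = (-13854 + 5329/49) + 733 = -673517/49 + 733 = -637600/49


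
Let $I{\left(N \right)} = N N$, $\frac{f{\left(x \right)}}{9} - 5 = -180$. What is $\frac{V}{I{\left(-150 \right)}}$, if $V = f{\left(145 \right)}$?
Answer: $- \frac{7}{100} \approx -0.07$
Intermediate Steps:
$f{\left(x \right)} = -1575$ ($f{\left(x \right)} = 45 + 9 \left(-180\right) = 45 - 1620 = -1575$)
$I{\left(N \right)} = N^{2}$
$V = -1575$
$\frac{V}{I{\left(-150 \right)}} = - \frac{1575}{\left(-150\right)^{2}} = - \frac{1575}{22500} = \left(-1575\right) \frac{1}{22500} = - \frac{7}{100}$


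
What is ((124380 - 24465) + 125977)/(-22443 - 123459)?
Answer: -112946/72951 ≈ -1.5482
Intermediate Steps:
((124380 - 24465) + 125977)/(-22443 - 123459) = (99915 + 125977)/(-145902) = 225892*(-1/145902) = -112946/72951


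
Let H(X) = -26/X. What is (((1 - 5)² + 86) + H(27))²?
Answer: 7441984/729 ≈ 10208.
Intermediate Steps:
(((1 - 5)² + 86) + H(27))² = (((1 - 5)² + 86) - 26/27)² = (((-4)² + 86) - 26*1/27)² = ((16 + 86) - 26/27)² = (102 - 26/27)² = (2728/27)² = 7441984/729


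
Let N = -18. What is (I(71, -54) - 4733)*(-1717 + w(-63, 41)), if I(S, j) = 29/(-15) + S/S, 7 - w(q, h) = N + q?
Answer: 38557887/5 ≈ 7.7116e+6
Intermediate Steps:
w(q, h) = 25 - q (w(q, h) = 7 - (-18 + q) = 7 + (18 - q) = 25 - q)
I(S, j) = -14/15 (I(S, j) = 29*(-1/15) + 1 = -29/15 + 1 = -14/15)
(I(71, -54) - 4733)*(-1717 + w(-63, 41)) = (-14/15 - 4733)*(-1717 + (25 - 1*(-63))) = -71009*(-1717 + (25 + 63))/15 = -71009*(-1717 + 88)/15 = -71009/15*(-1629) = 38557887/5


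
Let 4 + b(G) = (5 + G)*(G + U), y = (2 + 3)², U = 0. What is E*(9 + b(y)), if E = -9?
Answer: -6795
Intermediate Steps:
y = 25 (y = 5² = 25)
b(G) = -4 + G*(5 + G) (b(G) = -4 + (5 + G)*(G + 0) = -4 + (5 + G)*G = -4 + G*(5 + G))
E*(9 + b(y)) = -9*(9 + (-4 + 25² + 5*25)) = -9*(9 + (-4 + 625 + 125)) = -9*(9 + 746) = -9*755 = -6795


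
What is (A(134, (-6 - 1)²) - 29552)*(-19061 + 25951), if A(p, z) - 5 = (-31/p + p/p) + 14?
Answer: -13632963955/67 ≈ -2.0348e+8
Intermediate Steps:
A(p, z) = 20 - 31/p (A(p, z) = 5 + ((-31/p + p/p) + 14) = 5 + ((-31/p + 1) + 14) = 5 + ((1 - 31/p) + 14) = 5 + (15 - 31/p) = 20 - 31/p)
(A(134, (-6 - 1)²) - 29552)*(-19061 + 25951) = ((20 - 31/134) - 29552)*(-19061 + 25951) = ((20 - 31*1/134) - 29552)*6890 = ((20 - 31/134) - 29552)*6890 = (2649/134 - 29552)*6890 = -3957319/134*6890 = -13632963955/67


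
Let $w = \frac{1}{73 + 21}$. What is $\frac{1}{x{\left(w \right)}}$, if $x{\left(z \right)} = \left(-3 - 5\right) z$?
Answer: $- \frac{47}{4} \approx -11.75$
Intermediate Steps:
$w = \frac{1}{94} \approx 0.010638$
$x{\left(z \right)} = - 8 z$
$\frac{1}{x{\left(w \right)}} = \frac{1}{\left(-8\right) \frac{1}{94}} = \frac{1}{- \frac{4}{47}} = - \frac{47}{4}$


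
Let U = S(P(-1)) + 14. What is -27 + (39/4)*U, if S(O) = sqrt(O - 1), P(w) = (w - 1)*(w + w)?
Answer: 219/2 + 39*sqrt(3)/4 ≈ 126.39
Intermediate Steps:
P(w) = 2*w*(-1 + w) (P(w) = (-1 + w)*(2*w) = 2*w*(-1 + w))
S(O) = sqrt(-1 + O)
U = 14 + sqrt(3) (U = sqrt(-1 + 2*(-1)*(-1 - 1)) + 14 = sqrt(-1 + 2*(-1)*(-2)) + 14 = sqrt(-1 + 4) + 14 = sqrt(3) + 14 = 14 + sqrt(3) ≈ 15.732)
-27 + (39/4)*U = -27 + (39/4)*(14 + sqrt(3)) = -27 + (39*(1/4))*(14 + sqrt(3)) = -27 + 39*(14 + sqrt(3))/4 = -27 + (273/2 + 39*sqrt(3)/4) = 219/2 + 39*sqrt(3)/4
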